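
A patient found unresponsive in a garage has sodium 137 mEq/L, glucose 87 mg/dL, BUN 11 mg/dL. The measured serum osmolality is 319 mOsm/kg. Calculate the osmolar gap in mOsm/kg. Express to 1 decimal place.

36.2 mOsm/kg

Calculated osmolality = 2·Na + glucose/18 + BUN/2.8
= 2·137 + 87/18 + 11/2.8
= 274 + 4.83 + 3.93
= 282.76 mOsm/kg ≈ 282.8 mOsm/kg
Osmolar gap = measured − calculated = 319 − 282.8 = 36.2 mOsm/kg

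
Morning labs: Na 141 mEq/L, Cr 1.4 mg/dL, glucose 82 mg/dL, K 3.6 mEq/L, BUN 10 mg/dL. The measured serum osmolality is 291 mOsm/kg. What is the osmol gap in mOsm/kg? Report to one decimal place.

Calculated osmolality = 2·Na + glucose/18 + BUN/2.8
= 2·141 + 82/18 + 10/2.8
= 282 + 4.56 + 3.57
= 290.13 mOsm/kg ≈ 290.1 mOsm/kg
Osmolar gap = measured − calculated = 291 − 290.1 = 0.9 mOsm/kg

0.9 mOsm/kg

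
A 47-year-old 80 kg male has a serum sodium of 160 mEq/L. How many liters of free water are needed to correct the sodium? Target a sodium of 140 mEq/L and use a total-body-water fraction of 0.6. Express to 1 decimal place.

TBW = 0.6 · 80 = 48 L
Free water deficit = TBW · (Na/140 − 1)
= 48 · (160/140 − 1)
= 48 · 0.1429
= 6.86 L

6.9 L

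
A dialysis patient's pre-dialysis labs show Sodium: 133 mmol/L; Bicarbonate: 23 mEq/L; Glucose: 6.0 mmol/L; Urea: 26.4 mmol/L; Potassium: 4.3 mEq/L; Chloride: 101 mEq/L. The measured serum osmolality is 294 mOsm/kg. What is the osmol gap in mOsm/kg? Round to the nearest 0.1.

Calculated osmolality = 2·Na + glucose + urea
= 2·133 + 6 + 26.4
= 266 + 6 + 26.40
= 298.4 mOsm/kg ≈ 298.4 mOsm/kg
Osmolar gap = measured − calculated = 294 − 298.4 = -4.4 mOsm/kg

-4.4 mOsm/kg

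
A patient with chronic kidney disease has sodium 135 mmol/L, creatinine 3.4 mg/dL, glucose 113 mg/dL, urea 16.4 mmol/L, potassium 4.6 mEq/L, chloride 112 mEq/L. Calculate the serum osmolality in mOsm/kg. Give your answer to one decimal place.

292.7 mOsm/kg

Calculated osmolality = 2·Na + glucose/18 + urea
= 2·135 + 113/18 + 16.4
= 270 + 6.28 + 16.40
= 292.68 mOsm/kg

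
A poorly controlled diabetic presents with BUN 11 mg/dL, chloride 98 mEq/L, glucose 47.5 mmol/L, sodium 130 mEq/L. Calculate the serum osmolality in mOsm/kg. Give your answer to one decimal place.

311.4 mOsm/kg

Calculated osmolality = 2·Na + glucose + BUN/2.8
= 2·130 + 47.5 + 11/2.8
= 260 + 47.50 + 3.93
= 311.43 mOsm/kg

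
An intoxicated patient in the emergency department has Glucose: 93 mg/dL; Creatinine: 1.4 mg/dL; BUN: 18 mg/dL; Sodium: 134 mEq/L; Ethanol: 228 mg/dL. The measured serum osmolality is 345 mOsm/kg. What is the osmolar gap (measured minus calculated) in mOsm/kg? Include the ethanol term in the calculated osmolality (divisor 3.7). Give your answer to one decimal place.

3.8 mOsm/kg

Calculated osmolality = 2·Na + glucose/18 + BUN/2.8 + ethanol/3.7
= 2·134 + 93/18 + 18/2.8 + 228/3.7
= 268 + 5.17 + 6.43 + 61.62
= 341.22 mOsm/kg ≈ 341.2 mOsm/kg
Osmolar gap = measured − calculated = 345 − 341.2 = 3.8 mOsm/kg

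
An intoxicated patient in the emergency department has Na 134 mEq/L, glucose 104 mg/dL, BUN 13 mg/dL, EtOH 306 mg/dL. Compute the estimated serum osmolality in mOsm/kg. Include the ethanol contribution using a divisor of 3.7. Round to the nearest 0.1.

Calculated osmolality = 2·Na + glucose/18 + BUN/2.8 + ethanol/3.7
= 2·134 + 104/18 + 13/2.8 + 306/3.7
= 268 + 5.78 + 4.64 + 82.70
= 361.12 mOsm/kg

361.1 mOsm/kg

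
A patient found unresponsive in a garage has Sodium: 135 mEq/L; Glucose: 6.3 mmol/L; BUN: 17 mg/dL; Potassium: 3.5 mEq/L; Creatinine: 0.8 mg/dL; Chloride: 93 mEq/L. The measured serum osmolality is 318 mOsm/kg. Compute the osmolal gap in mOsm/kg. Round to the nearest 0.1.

35.6 mOsm/kg

Calculated osmolality = 2·Na + glucose + BUN/2.8
= 2·135 + 6.3 + 17/2.8
= 270 + 6.30 + 6.07
= 282.37 mOsm/kg ≈ 282.4 mOsm/kg
Osmolar gap = measured − calculated = 318 − 282.4 = 35.6 mOsm/kg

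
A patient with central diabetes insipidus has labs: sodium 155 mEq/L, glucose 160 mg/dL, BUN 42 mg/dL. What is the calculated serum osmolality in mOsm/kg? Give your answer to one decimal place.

333.9 mOsm/kg

Calculated osmolality = 2·Na + glucose/18 + BUN/2.8
= 2·155 + 160/18 + 42/2.8
= 310 + 8.89 + 15
= 333.89 mOsm/kg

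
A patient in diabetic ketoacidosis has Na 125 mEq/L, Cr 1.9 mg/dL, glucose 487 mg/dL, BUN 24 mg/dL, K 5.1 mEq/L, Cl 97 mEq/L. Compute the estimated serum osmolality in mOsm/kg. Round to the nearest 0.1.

285.6 mOsm/kg

Calculated osmolality = 2·Na + glucose/18 + BUN/2.8
= 2·125 + 487/18 + 24/2.8
= 250 + 27.06 + 8.57
= 285.63 mOsm/kg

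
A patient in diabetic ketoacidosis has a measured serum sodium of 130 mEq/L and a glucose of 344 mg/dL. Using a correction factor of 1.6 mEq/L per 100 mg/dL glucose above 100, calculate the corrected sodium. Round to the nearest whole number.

Corrected Na = measured Na + 1.6 · (glucose − 100)/100
= 130 + 1.6 · (344 − 100)/100
= 130 + 3.9
= 133.9 mEq/L

134 mEq/L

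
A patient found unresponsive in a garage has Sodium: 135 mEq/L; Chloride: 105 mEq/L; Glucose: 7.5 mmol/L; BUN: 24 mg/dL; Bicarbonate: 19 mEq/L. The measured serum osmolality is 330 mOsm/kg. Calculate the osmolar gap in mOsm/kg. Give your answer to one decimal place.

43.9 mOsm/kg

Calculated osmolality = 2·Na + glucose + BUN/2.8
= 2·135 + 7.5 + 24/2.8
= 270 + 7.50 + 8.57
= 286.07 mOsm/kg ≈ 286.1 mOsm/kg
Osmolar gap = measured − calculated = 330 − 286.1 = 43.9 mOsm/kg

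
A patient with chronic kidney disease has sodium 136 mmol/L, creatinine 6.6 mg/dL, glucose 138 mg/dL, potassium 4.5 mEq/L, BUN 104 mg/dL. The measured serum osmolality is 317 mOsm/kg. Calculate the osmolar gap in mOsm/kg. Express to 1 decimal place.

Calculated osmolality = 2·Na + glucose/18 + BUN/2.8
= 2·136 + 138/18 + 104/2.8
= 272 + 7.67 + 37.14
= 316.81 mOsm/kg ≈ 316.8 mOsm/kg
Osmolar gap = measured − calculated = 317 − 316.8 = 0.2 mOsm/kg

0.2 mOsm/kg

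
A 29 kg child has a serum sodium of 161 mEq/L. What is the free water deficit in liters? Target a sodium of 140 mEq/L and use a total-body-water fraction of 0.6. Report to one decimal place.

2.6 L

TBW = 0.6 · 29 = 17.4 L
Free water deficit = TBW · (Na/140 − 1)
= 17.4 · (161/140 − 1)
= 17.4 · 0.15
= 2.61 L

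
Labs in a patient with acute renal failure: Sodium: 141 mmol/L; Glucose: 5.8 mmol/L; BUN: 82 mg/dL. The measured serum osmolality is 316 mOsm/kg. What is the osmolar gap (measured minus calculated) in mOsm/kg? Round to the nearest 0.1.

Calculated osmolality = 2·Na + glucose + BUN/2.8
= 2·141 + 5.8 + 82/2.8
= 282 + 5.80 + 29.29
= 317.09 mOsm/kg ≈ 317.1 mOsm/kg
Osmolar gap = measured − calculated = 316 − 317.1 = -1.1 mOsm/kg

-1.1 mOsm/kg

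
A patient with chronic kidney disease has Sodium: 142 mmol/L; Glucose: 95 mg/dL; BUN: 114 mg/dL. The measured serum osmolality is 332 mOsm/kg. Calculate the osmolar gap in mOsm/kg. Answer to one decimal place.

2.0 mOsm/kg

Calculated osmolality = 2·Na + glucose/18 + BUN/2.8
= 2·142 + 95/18 + 114/2.8
= 284 + 5.28 + 40.71
= 329.99 mOsm/kg ≈ 330.0 mOsm/kg
Osmolar gap = measured − calculated = 332 − 330.0 = 2.0 mOsm/kg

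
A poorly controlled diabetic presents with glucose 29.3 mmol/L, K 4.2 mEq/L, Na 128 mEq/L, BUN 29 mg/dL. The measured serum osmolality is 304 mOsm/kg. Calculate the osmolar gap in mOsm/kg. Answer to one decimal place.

8.3 mOsm/kg

Calculated osmolality = 2·Na + glucose + BUN/2.8
= 2·128 + 29.3 + 29/2.8
= 256 + 29.30 + 10.36
= 295.66 mOsm/kg ≈ 295.7 mOsm/kg
Osmolar gap = measured − calculated = 304 − 295.7 = 8.3 mOsm/kg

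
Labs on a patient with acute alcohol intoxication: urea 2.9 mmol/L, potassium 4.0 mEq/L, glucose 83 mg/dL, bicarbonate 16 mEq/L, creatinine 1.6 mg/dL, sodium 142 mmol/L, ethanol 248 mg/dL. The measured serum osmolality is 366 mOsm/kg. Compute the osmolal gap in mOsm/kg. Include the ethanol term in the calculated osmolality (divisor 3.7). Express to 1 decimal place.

Calculated osmolality = 2·Na + glucose/18 + urea + ethanol/3.7
= 2·142 + 83/18 + 2.9 + 248/3.7
= 284 + 4.61 + 2.90 + 67.03
= 358.54 mOsm/kg ≈ 358.5 mOsm/kg
Osmolar gap = measured − calculated = 366 − 358.5 = 7.5 mOsm/kg

7.5 mOsm/kg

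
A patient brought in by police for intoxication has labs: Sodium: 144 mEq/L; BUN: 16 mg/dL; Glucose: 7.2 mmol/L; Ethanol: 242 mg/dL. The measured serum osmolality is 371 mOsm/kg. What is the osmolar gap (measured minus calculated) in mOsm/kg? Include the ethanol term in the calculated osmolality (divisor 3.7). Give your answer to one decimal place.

Calculated osmolality = 2·Na + glucose + BUN/2.8 + ethanol/3.7
= 2·144 + 7.2 + 16/2.8 + 242/3.7
= 288 + 7.20 + 5.71 + 65.41
= 366.32 mOsm/kg ≈ 366.3 mOsm/kg
Osmolar gap = measured − calculated = 371 − 366.3 = 4.7 mOsm/kg

4.7 mOsm/kg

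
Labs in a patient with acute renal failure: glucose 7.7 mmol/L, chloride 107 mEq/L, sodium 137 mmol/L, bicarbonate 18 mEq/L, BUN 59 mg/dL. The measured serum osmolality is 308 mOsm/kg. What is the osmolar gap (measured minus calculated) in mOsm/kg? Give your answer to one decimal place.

5.2 mOsm/kg

Calculated osmolality = 2·Na + glucose + BUN/2.8
= 2·137 + 7.7 + 59/2.8
= 274 + 7.70 + 21.07
= 302.77 mOsm/kg ≈ 302.8 mOsm/kg
Osmolar gap = measured − calculated = 308 − 302.8 = 5.2 mOsm/kg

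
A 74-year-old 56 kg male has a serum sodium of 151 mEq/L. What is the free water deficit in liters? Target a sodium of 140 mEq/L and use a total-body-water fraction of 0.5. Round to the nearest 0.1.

2.2 L

TBW = 0.5 · 56 = 28 L
Free water deficit = TBW · (Na/140 − 1)
= 28 · (151/140 − 1)
= 28 · 0.0786
= 2.2 L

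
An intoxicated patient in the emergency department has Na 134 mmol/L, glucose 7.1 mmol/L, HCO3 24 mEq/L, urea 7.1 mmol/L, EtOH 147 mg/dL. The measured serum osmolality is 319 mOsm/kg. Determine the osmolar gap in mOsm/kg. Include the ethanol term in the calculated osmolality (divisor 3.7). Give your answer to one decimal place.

Calculated osmolality = 2·Na + glucose + urea + ethanol/3.7
= 2·134 + 7.1 + 7.1 + 147/3.7
= 268 + 7.10 + 7.10 + 39.73
= 321.93 mOsm/kg ≈ 321.9 mOsm/kg
Osmolar gap = measured − calculated = 319 − 321.9 = -2.9 mOsm/kg

-2.9 mOsm/kg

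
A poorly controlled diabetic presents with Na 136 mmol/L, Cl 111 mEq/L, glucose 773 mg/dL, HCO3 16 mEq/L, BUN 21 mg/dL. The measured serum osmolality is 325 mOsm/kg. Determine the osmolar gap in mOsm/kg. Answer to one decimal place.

Calculated osmolality = 2·Na + glucose/18 + BUN/2.8
= 2·136 + 773/18 + 21/2.8
= 272 + 42.94 + 7.50
= 322.44 mOsm/kg ≈ 322.4 mOsm/kg
Osmolar gap = measured − calculated = 325 − 322.4 = 2.6 mOsm/kg

2.6 mOsm/kg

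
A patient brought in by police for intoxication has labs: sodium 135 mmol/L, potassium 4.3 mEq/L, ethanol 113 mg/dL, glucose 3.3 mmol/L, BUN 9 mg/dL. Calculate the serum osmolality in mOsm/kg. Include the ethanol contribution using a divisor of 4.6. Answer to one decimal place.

Calculated osmolality = 2·Na + glucose + BUN/2.8 + ethanol/4.6
= 2·135 + 3.3 + 9/2.8 + 113/4.6
= 270 + 3.30 + 3.21 + 24.57
= 301.08 mOsm/kg

301.1 mOsm/kg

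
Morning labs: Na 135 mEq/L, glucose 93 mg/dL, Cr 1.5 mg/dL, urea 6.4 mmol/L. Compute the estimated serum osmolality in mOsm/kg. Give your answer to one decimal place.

Calculated osmolality = 2·Na + glucose/18 + urea
= 2·135 + 93/18 + 6.4
= 270 + 5.17 + 6.40
= 281.57 mOsm/kg

281.6 mOsm/kg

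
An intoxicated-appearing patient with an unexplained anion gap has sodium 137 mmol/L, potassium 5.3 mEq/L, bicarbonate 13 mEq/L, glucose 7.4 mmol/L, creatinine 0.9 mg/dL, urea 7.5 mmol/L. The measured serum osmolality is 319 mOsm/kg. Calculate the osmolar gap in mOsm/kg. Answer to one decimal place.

30.1 mOsm/kg

Calculated osmolality = 2·Na + glucose + urea
= 2·137 + 7.4 + 7.5
= 274 + 7.40 + 7.50
= 288.9 mOsm/kg ≈ 288.9 mOsm/kg
Osmolar gap = measured − calculated = 319 − 288.9 = 30.1 mOsm/kg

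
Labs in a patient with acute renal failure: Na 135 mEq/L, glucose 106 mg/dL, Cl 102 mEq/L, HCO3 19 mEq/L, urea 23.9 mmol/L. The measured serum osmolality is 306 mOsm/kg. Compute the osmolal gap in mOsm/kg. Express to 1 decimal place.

6.2 mOsm/kg

Calculated osmolality = 2·Na + glucose/18 + urea
= 2·135 + 106/18 + 23.9
= 270 + 5.89 + 23.90
= 299.79 mOsm/kg ≈ 299.8 mOsm/kg
Osmolar gap = measured − calculated = 306 − 299.8 = 6.2 mOsm/kg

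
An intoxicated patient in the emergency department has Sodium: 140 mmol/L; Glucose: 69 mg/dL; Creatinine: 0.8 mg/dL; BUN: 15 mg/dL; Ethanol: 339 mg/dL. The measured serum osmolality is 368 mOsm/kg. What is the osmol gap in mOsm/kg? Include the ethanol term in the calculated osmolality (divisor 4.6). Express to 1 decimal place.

Calculated osmolality = 2·Na + glucose/18 + BUN/2.8 + ethanol/4.6
= 2·140 + 69/18 + 15/2.8 + 339/4.6
= 280 + 3.83 + 5.36 + 73.70
= 362.89 mOsm/kg ≈ 362.9 mOsm/kg
Osmolar gap = measured − calculated = 368 − 362.9 = 5.1 mOsm/kg

5.1 mOsm/kg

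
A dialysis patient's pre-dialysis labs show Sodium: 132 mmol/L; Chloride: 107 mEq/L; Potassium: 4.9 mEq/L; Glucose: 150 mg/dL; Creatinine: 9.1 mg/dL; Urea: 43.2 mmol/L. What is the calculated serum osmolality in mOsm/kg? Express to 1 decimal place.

Calculated osmolality = 2·Na + glucose/18 + urea
= 2·132 + 150/18 + 43.2
= 264 + 8.33 + 43.20
= 315.53 mOsm/kg

315.5 mOsm/kg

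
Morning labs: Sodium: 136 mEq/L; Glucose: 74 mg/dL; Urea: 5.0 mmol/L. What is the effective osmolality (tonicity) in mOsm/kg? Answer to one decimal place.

Effective osmolality excludes urea (freely permeant across cell membranes):
2·Na + glucose/18
= 2·136 + 74/18
= 272 + 4.11
= 276.11 mOsm/kg

276.1 mOsm/kg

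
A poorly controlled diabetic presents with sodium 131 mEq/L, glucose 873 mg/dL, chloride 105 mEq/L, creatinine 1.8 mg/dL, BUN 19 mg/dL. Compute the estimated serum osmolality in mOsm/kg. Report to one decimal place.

317.3 mOsm/kg

Calculated osmolality = 2·Na + glucose/18 + BUN/2.8
= 2·131 + 873/18 + 19/2.8
= 262 + 48.50 + 6.79
= 317.29 mOsm/kg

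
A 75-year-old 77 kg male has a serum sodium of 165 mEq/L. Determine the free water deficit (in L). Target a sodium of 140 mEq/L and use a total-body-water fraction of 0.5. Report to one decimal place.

TBW = 0.5 · 77 = 38.5 L
Free water deficit = TBW · (Na/140 − 1)
= 38.5 · (165/140 − 1)
= 38.5 · 0.1786
= 6.88 L

6.9 L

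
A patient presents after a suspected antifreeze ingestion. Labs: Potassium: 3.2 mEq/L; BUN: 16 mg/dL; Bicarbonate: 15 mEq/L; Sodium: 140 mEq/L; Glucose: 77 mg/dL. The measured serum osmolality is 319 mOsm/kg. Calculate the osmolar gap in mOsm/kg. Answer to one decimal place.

29.0 mOsm/kg

Calculated osmolality = 2·Na + glucose/18 + BUN/2.8
= 2·140 + 77/18 + 16/2.8
= 280 + 4.28 + 5.71
= 289.99 mOsm/kg ≈ 290.0 mOsm/kg
Osmolar gap = measured − calculated = 319 − 290.0 = 29.0 mOsm/kg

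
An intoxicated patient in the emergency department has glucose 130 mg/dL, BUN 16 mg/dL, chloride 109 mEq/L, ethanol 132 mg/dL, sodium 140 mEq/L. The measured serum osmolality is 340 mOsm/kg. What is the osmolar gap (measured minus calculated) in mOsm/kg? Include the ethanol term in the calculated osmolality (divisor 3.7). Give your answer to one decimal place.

11.4 mOsm/kg

Calculated osmolality = 2·Na + glucose/18 + BUN/2.8 + ethanol/3.7
= 2·140 + 130/18 + 16/2.8 + 132/3.7
= 280 + 7.22 + 5.71 + 35.68
= 328.61 mOsm/kg ≈ 328.6 mOsm/kg
Osmolar gap = measured − calculated = 340 − 328.6 = 11.4 mOsm/kg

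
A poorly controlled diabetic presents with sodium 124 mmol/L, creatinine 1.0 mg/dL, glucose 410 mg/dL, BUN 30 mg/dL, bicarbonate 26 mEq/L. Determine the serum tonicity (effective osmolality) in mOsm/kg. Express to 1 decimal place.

270.8 mOsm/kg

Effective osmolality excludes urea (freely permeant across cell membranes):
2·Na + glucose/18
= 2·124 + 410/18
= 248 + 22.78
= 270.78 mOsm/kg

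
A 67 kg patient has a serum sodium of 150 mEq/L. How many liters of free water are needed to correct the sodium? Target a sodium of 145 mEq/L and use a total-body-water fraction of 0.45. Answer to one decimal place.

TBW = 0.45 · 67 = 30.15 L
Free water deficit = TBW · (Na/145 − 1)
= 30.15 · (150/145 − 1)
= 30.15 · 0.0345
= 1.04 L

1.0 L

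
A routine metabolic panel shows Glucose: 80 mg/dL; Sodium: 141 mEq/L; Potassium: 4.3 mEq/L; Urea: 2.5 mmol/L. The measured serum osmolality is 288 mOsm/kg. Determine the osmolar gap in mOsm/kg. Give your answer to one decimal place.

-0.9 mOsm/kg

Calculated osmolality = 2·Na + glucose/18 + urea
= 2·141 + 80/18 + 2.5
= 282 + 4.44 + 2.50
= 288.94 mOsm/kg ≈ 288.9 mOsm/kg
Osmolar gap = measured − calculated = 288 − 288.9 = -0.9 mOsm/kg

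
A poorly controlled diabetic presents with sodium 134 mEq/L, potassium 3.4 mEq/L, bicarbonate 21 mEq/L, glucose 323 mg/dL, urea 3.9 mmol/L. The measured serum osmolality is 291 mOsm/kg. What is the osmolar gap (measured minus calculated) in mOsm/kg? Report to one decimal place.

Calculated osmolality = 2·Na + glucose/18 + urea
= 2·134 + 323/18 + 3.9
= 268 + 17.94 + 3.90
= 289.84 mOsm/kg ≈ 289.8 mOsm/kg
Osmolar gap = measured − calculated = 291 − 289.8 = 1.2 mOsm/kg

1.2 mOsm/kg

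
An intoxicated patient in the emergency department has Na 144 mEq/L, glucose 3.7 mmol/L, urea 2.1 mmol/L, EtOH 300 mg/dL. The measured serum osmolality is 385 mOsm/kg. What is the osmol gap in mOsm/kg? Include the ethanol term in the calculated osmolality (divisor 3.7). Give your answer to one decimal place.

10.1 mOsm/kg

Calculated osmolality = 2·Na + glucose + urea + ethanol/3.7
= 2·144 + 3.7 + 2.1 + 300/3.7
= 288 + 3.70 + 2.10 + 81.08
= 374.88 mOsm/kg ≈ 374.9 mOsm/kg
Osmolar gap = measured − calculated = 385 − 374.9 = 10.1 mOsm/kg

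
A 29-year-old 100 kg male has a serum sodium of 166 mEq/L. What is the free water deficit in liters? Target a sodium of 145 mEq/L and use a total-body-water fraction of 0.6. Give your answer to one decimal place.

8.7 L

TBW = 0.6 · 100 = 60 L
Free water deficit = TBW · (Na/145 − 1)
= 60 · (166/145 − 1)
= 60 · 0.1448
= 8.69 L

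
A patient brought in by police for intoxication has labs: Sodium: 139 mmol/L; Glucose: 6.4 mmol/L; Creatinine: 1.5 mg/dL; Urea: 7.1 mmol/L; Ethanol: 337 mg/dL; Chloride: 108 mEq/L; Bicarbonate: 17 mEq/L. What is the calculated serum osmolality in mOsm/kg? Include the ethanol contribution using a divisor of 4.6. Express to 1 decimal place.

Calculated osmolality = 2·Na + glucose + urea + ethanol/4.6
= 2·139 + 6.4 + 7.1 + 337/4.6
= 278 + 6.40 + 7.10 + 73.26
= 364.76 mOsm/kg

364.8 mOsm/kg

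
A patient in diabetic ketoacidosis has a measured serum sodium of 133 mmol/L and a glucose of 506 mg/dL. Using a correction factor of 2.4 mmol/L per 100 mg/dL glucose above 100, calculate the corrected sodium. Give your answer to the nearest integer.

143 mmol/L

Corrected Na = measured Na + 2.4 · (glucose − 100)/100
= 133 + 2.4 · (506 − 100)/100
= 133 + 9.7
= 142.7 mmol/L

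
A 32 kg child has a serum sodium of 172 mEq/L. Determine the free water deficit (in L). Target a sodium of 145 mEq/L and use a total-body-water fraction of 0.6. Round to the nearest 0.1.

TBW = 0.6 · 32 = 19.2 L
Free water deficit = TBW · (Na/145 − 1)
= 19.2 · (172/145 − 1)
= 19.2 · 0.1862
= 3.58 L

3.6 L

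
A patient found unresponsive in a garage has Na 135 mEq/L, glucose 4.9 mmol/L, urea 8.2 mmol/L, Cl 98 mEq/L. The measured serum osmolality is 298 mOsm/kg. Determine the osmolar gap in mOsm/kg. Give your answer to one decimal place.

Calculated osmolality = 2·Na + glucose + urea
= 2·135 + 4.9 + 8.2
= 270 + 4.90 + 8.20
= 283.1 mOsm/kg ≈ 283.1 mOsm/kg
Osmolar gap = measured − calculated = 298 − 283.1 = 14.9 mOsm/kg

14.9 mOsm/kg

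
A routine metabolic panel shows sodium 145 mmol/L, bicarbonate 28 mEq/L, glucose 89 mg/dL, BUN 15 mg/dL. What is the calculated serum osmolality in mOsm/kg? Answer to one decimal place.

300.3 mOsm/kg

Calculated osmolality = 2·Na + glucose/18 + BUN/2.8
= 2·145 + 89/18 + 15/2.8
= 290 + 4.94 + 5.36
= 300.3 mOsm/kg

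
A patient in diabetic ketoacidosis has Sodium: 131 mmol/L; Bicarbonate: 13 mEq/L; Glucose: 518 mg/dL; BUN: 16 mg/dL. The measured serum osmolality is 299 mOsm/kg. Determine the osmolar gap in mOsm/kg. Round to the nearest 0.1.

2.5 mOsm/kg

Calculated osmolality = 2·Na + glucose/18 + BUN/2.8
= 2·131 + 518/18 + 16/2.8
= 262 + 28.78 + 5.71
= 296.49 mOsm/kg ≈ 296.5 mOsm/kg
Osmolar gap = measured − calculated = 299 − 296.5 = 2.5 mOsm/kg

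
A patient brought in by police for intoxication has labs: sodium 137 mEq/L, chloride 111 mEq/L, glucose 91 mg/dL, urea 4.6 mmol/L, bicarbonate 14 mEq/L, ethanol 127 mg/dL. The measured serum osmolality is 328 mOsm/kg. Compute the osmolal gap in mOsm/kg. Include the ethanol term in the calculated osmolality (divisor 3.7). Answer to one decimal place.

10.0 mOsm/kg

Calculated osmolality = 2·Na + glucose/18 + urea + ethanol/3.7
= 2·137 + 91/18 + 4.6 + 127/3.7
= 274 + 5.06 + 4.60 + 34.32
= 317.98 mOsm/kg ≈ 318.0 mOsm/kg
Osmolar gap = measured − calculated = 328 − 318.0 = 10.0 mOsm/kg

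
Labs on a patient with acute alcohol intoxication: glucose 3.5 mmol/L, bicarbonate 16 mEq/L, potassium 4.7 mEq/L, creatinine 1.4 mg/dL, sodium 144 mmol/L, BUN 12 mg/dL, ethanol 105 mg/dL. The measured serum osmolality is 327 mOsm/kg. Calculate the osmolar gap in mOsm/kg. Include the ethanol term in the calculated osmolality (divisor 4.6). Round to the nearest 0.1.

8.4 mOsm/kg

Calculated osmolality = 2·Na + glucose + BUN/2.8 + ethanol/4.6
= 2·144 + 3.5 + 12/2.8 + 105/4.6
= 288 + 3.50 + 4.29 + 22.83
= 318.62 mOsm/kg ≈ 318.6 mOsm/kg
Osmolar gap = measured − calculated = 327 − 318.6 = 8.4 mOsm/kg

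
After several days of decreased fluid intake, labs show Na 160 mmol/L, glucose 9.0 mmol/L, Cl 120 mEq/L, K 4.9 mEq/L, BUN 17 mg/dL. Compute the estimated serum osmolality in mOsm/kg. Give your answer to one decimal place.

Calculated osmolality = 2·Na + glucose + BUN/2.8
= 2·160 + 9 + 17/2.8
= 320 + 9 + 6.07
= 335.07 mOsm/kg

335.1 mOsm/kg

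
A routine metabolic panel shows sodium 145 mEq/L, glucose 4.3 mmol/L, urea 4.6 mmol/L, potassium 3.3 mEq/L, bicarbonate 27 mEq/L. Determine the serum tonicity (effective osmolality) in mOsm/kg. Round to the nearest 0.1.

Effective osmolality excludes urea (freely permeant across cell membranes):
2·Na + glucose
= 2·145 + 4.3
= 290 + 4.3
= 294.3 mOsm/kg

294.3 mOsm/kg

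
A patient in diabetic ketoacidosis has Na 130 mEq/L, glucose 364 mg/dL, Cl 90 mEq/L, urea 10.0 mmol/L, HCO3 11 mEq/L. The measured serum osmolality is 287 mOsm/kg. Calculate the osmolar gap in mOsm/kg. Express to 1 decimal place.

-3.2 mOsm/kg

Calculated osmolality = 2·Na + glucose/18 + urea
= 2·130 + 364/18 + 10
= 260 + 20.22 + 10
= 290.22 mOsm/kg ≈ 290.2 mOsm/kg
Osmolar gap = measured − calculated = 287 − 290.2 = -3.2 mOsm/kg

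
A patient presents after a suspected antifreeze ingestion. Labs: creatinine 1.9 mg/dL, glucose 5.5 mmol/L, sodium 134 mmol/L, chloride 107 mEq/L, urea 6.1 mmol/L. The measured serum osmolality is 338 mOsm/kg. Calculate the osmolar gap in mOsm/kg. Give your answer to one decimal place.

58.4 mOsm/kg

Calculated osmolality = 2·Na + glucose + urea
= 2·134 + 5.5 + 6.1
= 268 + 5.50 + 6.10
= 279.6 mOsm/kg ≈ 279.6 mOsm/kg
Osmolar gap = measured − calculated = 338 − 279.6 = 58.4 mOsm/kg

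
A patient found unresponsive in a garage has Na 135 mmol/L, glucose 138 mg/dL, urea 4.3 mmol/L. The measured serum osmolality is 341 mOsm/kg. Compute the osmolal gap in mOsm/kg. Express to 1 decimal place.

59.0 mOsm/kg

Calculated osmolality = 2·Na + glucose/18 + urea
= 2·135 + 138/18 + 4.3
= 270 + 7.67 + 4.30
= 281.97 mOsm/kg ≈ 282.0 mOsm/kg
Osmolar gap = measured − calculated = 341 − 282.0 = 59.0 mOsm/kg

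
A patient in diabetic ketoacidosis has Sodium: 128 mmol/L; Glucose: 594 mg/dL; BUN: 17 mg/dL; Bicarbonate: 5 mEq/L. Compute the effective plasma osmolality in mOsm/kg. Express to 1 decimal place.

289.0 mOsm/kg

Effective osmolality excludes urea (freely permeant across cell membranes):
2·Na + glucose/18
= 2·128 + 594/18
= 256 + 33
= 289 mOsm/kg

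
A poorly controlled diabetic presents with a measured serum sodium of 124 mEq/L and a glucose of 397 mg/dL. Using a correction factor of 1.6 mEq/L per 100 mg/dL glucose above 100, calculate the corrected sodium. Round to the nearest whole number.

Corrected Na = measured Na + 1.6 · (glucose − 100)/100
= 124 + 1.6 · (397 − 100)/100
= 124 + 4.8
= 128.8 mEq/L

129 mEq/L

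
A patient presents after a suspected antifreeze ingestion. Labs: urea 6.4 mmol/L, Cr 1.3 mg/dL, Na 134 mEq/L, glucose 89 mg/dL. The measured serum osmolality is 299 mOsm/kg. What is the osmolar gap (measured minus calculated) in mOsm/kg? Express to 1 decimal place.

19.7 mOsm/kg

Calculated osmolality = 2·Na + glucose/18 + urea
= 2·134 + 89/18 + 6.4
= 268 + 4.94 + 6.40
= 279.34 mOsm/kg ≈ 279.3 mOsm/kg
Osmolar gap = measured − calculated = 299 − 279.3 = 19.7 mOsm/kg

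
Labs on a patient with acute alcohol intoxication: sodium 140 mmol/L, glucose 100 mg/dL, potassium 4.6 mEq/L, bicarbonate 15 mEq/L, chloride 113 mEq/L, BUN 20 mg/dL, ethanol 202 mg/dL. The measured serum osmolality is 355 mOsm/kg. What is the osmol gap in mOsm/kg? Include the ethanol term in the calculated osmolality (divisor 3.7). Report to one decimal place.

Calculated osmolality = 2·Na + glucose/18 + BUN/2.8 + ethanol/3.7
= 2·140 + 100/18 + 20/2.8 + 202/3.7
= 280 + 5.56 + 7.14 + 54.59
= 347.29 mOsm/kg ≈ 347.3 mOsm/kg
Osmolar gap = measured − calculated = 355 − 347.3 = 7.7 mOsm/kg

7.7 mOsm/kg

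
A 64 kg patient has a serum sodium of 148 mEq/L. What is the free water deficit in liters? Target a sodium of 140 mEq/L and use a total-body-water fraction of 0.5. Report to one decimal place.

TBW = 0.5 · 64 = 32 L
Free water deficit = TBW · (Na/140 − 1)
= 32 · (148/140 − 1)
= 32 · 0.0571
= 1.83 L

1.8 L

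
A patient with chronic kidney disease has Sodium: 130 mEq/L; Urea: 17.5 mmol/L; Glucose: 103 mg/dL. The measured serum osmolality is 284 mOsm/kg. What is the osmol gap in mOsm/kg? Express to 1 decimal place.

0.8 mOsm/kg

Calculated osmolality = 2·Na + glucose/18 + urea
= 2·130 + 103/18 + 17.5
= 260 + 5.72 + 17.50
= 283.22 mOsm/kg ≈ 283.2 mOsm/kg
Osmolar gap = measured − calculated = 284 − 283.2 = 0.8 mOsm/kg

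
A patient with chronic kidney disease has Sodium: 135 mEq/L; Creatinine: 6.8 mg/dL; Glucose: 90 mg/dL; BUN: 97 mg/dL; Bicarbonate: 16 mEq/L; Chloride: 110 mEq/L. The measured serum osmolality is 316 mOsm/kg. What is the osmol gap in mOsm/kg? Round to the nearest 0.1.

Calculated osmolality = 2·Na + glucose/18 + BUN/2.8
= 2·135 + 90/18 + 97/2.8
= 270 + 5 + 34.64
= 309.64 mOsm/kg ≈ 309.6 mOsm/kg
Osmolar gap = measured − calculated = 316 − 309.6 = 6.4 mOsm/kg

6.4 mOsm/kg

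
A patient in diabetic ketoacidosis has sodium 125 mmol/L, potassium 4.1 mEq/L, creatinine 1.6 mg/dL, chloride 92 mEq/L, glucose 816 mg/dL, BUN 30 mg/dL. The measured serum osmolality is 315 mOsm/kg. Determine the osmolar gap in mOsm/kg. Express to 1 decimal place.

Calculated osmolality = 2·Na + glucose/18 + BUN/2.8
= 2·125 + 816/18 + 30/2.8
= 250 + 45.33 + 10.71
= 306.04 mOsm/kg ≈ 306.0 mOsm/kg
Osmolar gap = measured − calculated = 315 − 306.0 = 9.0 mOsm/kg

9.0 mOsm/kg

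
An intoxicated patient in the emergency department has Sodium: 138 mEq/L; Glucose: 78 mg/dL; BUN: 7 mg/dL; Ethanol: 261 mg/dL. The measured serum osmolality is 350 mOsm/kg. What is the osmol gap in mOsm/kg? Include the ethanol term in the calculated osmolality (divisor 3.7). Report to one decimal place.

Calculated osmolality = 2·Na + glucose/18 + BUN/2.8 + ethanol/3.7
= 2·138 + 78/18 + 7/2.8 + 261/3.7
= 276 + 4.33 + 2.50 + 70.54
= 353.37 mOsm/kg ≈ 353.4 mOsm/kg
Osmolar gap = measured − calculated = 350 − 353.4 = -3.4 mOsm/kg

-3.4 mOsm/kg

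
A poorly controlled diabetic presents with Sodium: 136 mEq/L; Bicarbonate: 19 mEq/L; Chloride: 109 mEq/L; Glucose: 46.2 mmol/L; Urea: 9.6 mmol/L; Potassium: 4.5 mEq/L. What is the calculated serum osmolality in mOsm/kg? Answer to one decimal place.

327.8 mOsm/kg

Calculated osmolality = 2·Na + glucose + urea
= 2·136 + 46.2 + 9.6
= 272 + 46.20 + 9.60
= 327.8 mOsm/kg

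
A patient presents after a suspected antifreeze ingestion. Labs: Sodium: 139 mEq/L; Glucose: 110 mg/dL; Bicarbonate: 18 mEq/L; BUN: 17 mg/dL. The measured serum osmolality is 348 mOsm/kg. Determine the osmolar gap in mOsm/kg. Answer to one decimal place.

Calculated osmolality = 2·Na + glucose/18 + BUN/2.8
= 2·139 + 110/18 + 17/2.8
= 278 + 6.11 + 6.07
= 290.18 mOsm/kg ≈ 290.2 mOsm/kg
Osmolar gap = measured − calculated = 348 − 290.2 = 57.8 mOsm/kg

57.8 mOsm/kg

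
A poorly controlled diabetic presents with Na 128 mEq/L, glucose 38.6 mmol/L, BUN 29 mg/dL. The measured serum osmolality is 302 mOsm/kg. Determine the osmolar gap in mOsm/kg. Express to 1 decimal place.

Calculated osmolality = 2·Na + glucose + BUN/2.8
= 2·128 + 38.6 + 29/2.8
= 256 + 38.60 + 10.36
= 304.96 mOsm/kg ≈ 305.0 mOsm/kg
Osmolar gap = measured − calculated = 302 − 305.0 = -3.0 mOsm/kg

-3.0 mOsm/kg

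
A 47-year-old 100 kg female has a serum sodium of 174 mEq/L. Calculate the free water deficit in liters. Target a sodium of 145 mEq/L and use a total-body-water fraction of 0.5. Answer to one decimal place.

10.0 L

TBW = 0.5 · 100 = 50 L
Free water deficit = TBW · (Na/145 − 1)
= 50 · (174/145 − 1)
= 50 · 0.2
= 10 L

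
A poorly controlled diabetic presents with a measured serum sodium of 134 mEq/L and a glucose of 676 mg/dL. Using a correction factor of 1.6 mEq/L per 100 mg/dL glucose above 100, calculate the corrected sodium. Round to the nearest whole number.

Corrected Na = measured Na + 1.6 · (glucose − 100)/100
= 134 + 1.6 · (676 − 100)/100
= 134 + 9.2
= 143.2 mEq/L

143 mEq/L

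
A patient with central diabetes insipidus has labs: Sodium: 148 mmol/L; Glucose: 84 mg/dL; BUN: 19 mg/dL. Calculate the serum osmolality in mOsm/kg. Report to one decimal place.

Calculated osmolality = 2·Na + glucose/18 + BUN/2.8
= 2·148 + 84/18 + 19/2.8
= 296 + 4.67 + 6.79
= 307.46 mOsm/kg

307.5 mOsm/kg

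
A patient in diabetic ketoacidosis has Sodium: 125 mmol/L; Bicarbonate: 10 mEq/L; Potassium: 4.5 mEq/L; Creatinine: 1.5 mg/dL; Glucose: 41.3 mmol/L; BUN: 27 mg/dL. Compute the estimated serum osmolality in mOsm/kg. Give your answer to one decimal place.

300.9 mOsm/kg

Calculated osmolality = 2·Na + glucose + BUN/2.8
= 2·125 + 41.3 + 27/2.8
= 250 + 41.30 + 9.64
= 300.94 mOsm/kg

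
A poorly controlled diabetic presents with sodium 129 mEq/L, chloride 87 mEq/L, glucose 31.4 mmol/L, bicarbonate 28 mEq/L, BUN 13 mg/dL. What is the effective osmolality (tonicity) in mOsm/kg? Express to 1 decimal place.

Effective osmolality excludes urea (freely permeant across cell membranes):
2·Na + glucose
= 2·129 + 31.4
= 258 + 31.4
= 289.4 mOsm/kg

289.4 mOsm/kg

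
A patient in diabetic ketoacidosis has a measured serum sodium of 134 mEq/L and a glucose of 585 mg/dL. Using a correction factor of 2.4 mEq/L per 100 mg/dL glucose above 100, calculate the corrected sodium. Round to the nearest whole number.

Corrected Na = measured Na + 2.4 · (glucose − 100)/100
= 134 + 2.4 · (585 − 100)/100
= 134 + 11.6
= 145.6 mEq/L

146 mEq/L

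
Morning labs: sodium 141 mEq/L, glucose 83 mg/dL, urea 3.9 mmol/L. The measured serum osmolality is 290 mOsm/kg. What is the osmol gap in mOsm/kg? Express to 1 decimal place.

Calculated osmolality = 2·Na + glucose/18 + urea
= 2·141 + 83/18 + 3.9
= 282 + 4.61 + 3.90
= 290.51 mOsm/kg ≈ 290.5 mOsm/kg
Osmolar gap = measured − calculated = 290 − 290.5 = -0.5 mOsm/kg

-0.5 mOsm/kg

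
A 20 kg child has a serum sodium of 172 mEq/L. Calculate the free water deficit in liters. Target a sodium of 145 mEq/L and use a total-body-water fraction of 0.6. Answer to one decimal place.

TBW = 0.6 · 20 = 12 L
Free water deficit = TBW · (Na/145 − 1)
= 12 · (172/145 − 1)
= 12 · 0.1862
= 2.23 L

2.2 L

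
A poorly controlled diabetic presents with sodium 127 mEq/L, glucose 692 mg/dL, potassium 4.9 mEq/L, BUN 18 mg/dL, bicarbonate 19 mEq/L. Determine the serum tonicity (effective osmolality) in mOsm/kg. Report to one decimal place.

Effective osmolality excludes urea (freely permeant across cell membranes):
2·Na + glucose/18
= 2·127 + 692/18
= 254 + 38.44
= 292.44 mOsm/kg

292.4 mOsm/kg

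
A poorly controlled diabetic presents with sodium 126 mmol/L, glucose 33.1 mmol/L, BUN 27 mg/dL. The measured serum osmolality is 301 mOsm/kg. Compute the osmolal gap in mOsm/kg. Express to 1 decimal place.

6.3 mOsm/kg

Calculated osmolality = 2·Na + glucose + BUN/2.8
= 2·126 + 33.1 + 27/2.8
= 252 + 33.10 + 9.64
= 294.74 mOsm/kg ≈ 294.7 mOsm/kg
Osmolar gap = measured − calculated = 301 − 294.7 = 6.3 mOsm/kg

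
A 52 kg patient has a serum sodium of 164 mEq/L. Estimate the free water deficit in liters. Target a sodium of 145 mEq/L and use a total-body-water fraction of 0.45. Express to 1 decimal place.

TBW = 0.45 · 52 = 23.4 L
Free water deficit = TBW · (Na/145 − 1)
= 23.4 · (164/145 − 1)
= 23.4 · 0.131
= 3.07 L

3.1 L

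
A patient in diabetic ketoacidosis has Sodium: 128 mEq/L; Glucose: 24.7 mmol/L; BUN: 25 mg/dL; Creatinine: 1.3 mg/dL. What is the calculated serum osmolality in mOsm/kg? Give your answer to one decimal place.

289.6 mOsm/kg

Calculated osmolality = 2·Na + glucose + BUN/2.8
= 2·128 + 24.7 + 25/2.8
= 256 + 24.70 + 8.93
= 289.63 mOsm/kg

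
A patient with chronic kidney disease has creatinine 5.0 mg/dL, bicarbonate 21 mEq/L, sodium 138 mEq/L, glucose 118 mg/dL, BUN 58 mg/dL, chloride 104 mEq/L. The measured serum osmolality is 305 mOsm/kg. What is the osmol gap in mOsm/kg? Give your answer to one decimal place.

1.7 mOsm/kg

Calculated osmolality = 2·Na + glucose/18 + BUN/2.8
= 2·138 + 118/18 + 58/2.8
= 276 + 6.56 + 20.71
= 303.27 mOsm/kg ≈ 303.3 mOsm/kg
Osmolar gap = measured − calculated = 305 − 303.3 = 1.7 mOsm/kg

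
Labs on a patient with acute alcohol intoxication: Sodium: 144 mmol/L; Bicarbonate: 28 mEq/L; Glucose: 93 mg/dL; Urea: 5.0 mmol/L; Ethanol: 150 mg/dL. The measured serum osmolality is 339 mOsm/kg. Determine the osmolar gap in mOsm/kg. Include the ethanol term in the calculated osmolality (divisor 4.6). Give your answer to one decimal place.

Calculated osmolality = 2·Na + glucose/18 + urea + ethanol/4.6
= 2·144 + 93/18 + 5 + 150/4.6
= 288 + 5.17 + 5 + 32.61
= 330.78 mOsm/kg ≈ 330.8 mOsm/kg
Osmolar gap = measured − calculated = 339 − 330.8 = 8.2 mOsm/kg

8.2 mOsm/kg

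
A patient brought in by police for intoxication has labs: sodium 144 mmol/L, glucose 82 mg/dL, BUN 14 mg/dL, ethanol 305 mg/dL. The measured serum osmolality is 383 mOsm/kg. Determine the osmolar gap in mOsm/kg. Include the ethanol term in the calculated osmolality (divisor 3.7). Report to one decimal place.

3.0 mOsm/kg

Calculated osmolality = 2·Na + glucose/18 + BUN/2.8 + ethanol/3.7
= 2·144 + 82/18 + 14/2.8 + 305/3.7
= 288 + 4.56 + 5 + 82.43
= 379.99 mOsm/kg ≈ 380.0 mOsm/kg
Osmolar gap = measured − calculated = 383 − 380.0 = 3.0 mOsm/kg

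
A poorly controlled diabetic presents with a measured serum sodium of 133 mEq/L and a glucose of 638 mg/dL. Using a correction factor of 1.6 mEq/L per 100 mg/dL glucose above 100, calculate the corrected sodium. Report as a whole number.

142 mEq/L

Corrected Na = measured Na + 1.6 · (glucose − 100)/100
= 133 + 1.6 · (638 − 100)/100
= 133 + 8.6
= 141.6 mEq/L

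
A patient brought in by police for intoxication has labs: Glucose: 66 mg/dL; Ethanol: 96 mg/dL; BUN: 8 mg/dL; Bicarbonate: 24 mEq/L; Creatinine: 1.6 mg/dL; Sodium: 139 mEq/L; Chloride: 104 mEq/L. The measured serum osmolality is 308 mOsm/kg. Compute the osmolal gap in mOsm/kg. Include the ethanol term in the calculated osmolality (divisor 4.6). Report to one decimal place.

2.6 mOsm/kg

Calculated osmolality = 2·Na + glucose/18 + BUN/2.8 + ethanol/4.6
= 2·139 + 66/18 + 8/2.8 + 96/4.6
= 278 + 3.67 + 2.86 + 20.87
= 305.4 mOsm/kg ≈ 305.4 mOsm/kg
Osmolar gap = measured − calculated = 308 − 305.4 = 2.6 mOsm/kg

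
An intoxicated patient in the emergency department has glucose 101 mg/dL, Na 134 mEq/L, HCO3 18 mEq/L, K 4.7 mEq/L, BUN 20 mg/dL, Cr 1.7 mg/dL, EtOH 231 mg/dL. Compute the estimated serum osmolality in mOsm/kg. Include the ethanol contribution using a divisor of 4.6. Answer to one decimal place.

331.0 mOsm/kg

Calculated osmolality = 2·Na + glucose/18 + BUN/2.8 + ethanol/4.6
= 2·134 + 101/18 + 20/2.8 + 231/4.6
= 268 + 5.61 + 7.14 + 50.22
= 330.97 mOsm/kg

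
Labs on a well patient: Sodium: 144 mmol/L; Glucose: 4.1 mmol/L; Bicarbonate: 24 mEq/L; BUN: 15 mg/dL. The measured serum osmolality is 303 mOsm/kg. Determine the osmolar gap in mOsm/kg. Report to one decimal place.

Calculated osmolality = 2·Na + glucose + BUN/2.8
= 2·144 + 4.1 + 15/2.8
= 288 + 4.10 + 5.36
= 297.46 mOsm/kg ≈ 297.5 mOsm/kg
Osmolar gap = measured − calculated = 303 − 297.5 = 5.5 mOsm/kg

5.5 mOsm/kg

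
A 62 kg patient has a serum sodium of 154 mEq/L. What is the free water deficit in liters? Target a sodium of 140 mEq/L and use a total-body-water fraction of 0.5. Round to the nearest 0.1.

TBW = 0.5 · 62 = 31 L
Free water deficit = TBW · (Na/140 − 1)
= 31 · (154/140 − 1)
= 31 · 0.1
= 3.1 L

3.1 L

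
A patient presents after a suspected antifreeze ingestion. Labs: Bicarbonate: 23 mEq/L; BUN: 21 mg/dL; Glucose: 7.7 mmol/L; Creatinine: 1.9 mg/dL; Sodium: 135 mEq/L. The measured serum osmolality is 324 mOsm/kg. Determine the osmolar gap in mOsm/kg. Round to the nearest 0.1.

Calculated osmolality = 2·Na + glucose + BUN/2.8
= 2·135 + 7.7 + 21/2.8
= 270 + 7.70 + 7.50
= 285.2 mOsm/kg ≈ 285.2 mOsm/kg
Osmolar gap = measured − calculated = 324 − 285.2 = 38.8 mOsm/kg

38.8 mOsm/kg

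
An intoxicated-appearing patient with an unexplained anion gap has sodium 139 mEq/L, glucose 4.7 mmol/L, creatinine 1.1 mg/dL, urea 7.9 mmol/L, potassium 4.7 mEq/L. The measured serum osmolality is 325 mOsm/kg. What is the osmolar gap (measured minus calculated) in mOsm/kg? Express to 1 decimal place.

Calculated osmolality = 2·Na + glucose + urea
= 2·139 + 4.7 + 7.9
= 278 + 4.70 + 7.90
= 290.6 mOsm/kg ≈ 290.6 mOsm/kg
Osmolar gap = measured − calculated = 325 − 290.6 = 34.4 mOsm/kg

34.4 mOsm/kg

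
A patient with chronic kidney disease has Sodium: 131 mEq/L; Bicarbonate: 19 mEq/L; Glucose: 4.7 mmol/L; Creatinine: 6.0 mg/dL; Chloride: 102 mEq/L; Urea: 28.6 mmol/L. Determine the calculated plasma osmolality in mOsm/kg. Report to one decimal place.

295.3 mOsm/kg

Calculated osmolality = 2·Na + glucose + urea
= 2·131 + 4.7 + 28.6
= 262 + 4.70 + 28.60
= 295.3 mOsm/kg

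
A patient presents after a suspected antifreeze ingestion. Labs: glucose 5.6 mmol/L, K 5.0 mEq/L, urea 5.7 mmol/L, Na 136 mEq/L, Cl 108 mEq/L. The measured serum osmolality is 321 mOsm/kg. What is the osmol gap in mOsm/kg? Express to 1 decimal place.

Calculated osmolality = 2·Na + glucose + urea
= 2·136 + 5.6 + 5.7
= 272 + 5.60 + 5.70
= 283.3 mOsm/kg ≈ 283.3 mOsm/kg
Osmolar gap = measured − calculated = 321 − 283.3 = 37.7 mOsm/kg

37.7 mOsm/kg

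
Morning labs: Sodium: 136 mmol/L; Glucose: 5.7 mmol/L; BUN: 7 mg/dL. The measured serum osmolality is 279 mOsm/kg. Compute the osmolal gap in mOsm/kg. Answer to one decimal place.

Calculated osmolality = 2·Na + glucose + BUN/2.8
= 2·136 + 5.7 + 7/2.8
= 272 + 5.70 + 2.50
= 280.2 mOsm/kg ≈ 280.2 mOsm/kg
Osmolar gap = measured − calculated = 279 − 280.2 = -1.2 mOsm/kg

-1.2 mOsm/kg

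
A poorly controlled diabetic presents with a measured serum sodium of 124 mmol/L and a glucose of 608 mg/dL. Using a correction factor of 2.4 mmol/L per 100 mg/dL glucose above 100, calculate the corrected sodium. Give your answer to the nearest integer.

Corrected Na = measured Na + 2.4 · (glucose − 100)/100
= 124 + 2.4 · (608 − 100)/100
= 124 + 12.2
= 136.2 mmol/L

136 mmol/L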